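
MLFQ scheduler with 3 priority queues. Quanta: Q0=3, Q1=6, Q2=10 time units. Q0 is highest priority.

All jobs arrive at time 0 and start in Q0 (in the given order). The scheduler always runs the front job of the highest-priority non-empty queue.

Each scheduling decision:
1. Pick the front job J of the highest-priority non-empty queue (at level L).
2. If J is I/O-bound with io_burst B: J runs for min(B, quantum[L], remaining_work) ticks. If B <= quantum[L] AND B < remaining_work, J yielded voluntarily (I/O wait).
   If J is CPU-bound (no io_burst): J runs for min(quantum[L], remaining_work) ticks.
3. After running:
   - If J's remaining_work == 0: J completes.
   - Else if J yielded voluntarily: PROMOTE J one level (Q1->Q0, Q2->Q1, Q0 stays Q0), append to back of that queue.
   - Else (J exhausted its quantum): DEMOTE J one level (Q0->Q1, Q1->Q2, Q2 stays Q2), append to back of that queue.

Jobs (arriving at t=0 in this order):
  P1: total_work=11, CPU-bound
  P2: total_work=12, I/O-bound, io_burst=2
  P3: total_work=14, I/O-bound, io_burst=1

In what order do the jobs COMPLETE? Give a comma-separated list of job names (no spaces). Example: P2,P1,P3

Answer: P2,P3,P1

Derivation:
t=0-3: P1@Q0 runs 3, rem=8, quantum used, demote→Q1. Q0=[P2,P3] Q1=[P1] Q2=[]
t=3-5: P2@Q0 runs 2, rem=10, I/O yield, promote→Q0. Q0=[P3,P2] Q1=[P1] Q2=[]
t=5-6: P3@Q0 runs 1, rem=13, I/O yield, promote→Q0. Q0=[P2,P3] Q1=[P1] Q2=[]
t=6-8: P2@Q0 runs 2, rem=8, I/O yield, promote→Q0. Q0=[P3,P2] Q1=[P1] Q2=[]
t=8-9: P3@Q0 runs 1, rem=12, I/O yield, promote→Q0. Q0=[P2,P3] Q1=[P1] Q2=[]
t=9-11: P2@Q0 runs 2, rem=6, I/O yield, promote→Q0. Q0=[P3,P2] Q1=[P1] Q2=[]
t=11-12: P3@Q0 runs 1, rem=11, I/O yield, promote→Q0. Q0=[P2,P3] Q1=[P1] Q2=[]
t=12-14: P2@Q0 runs 2, rem=4, I/O yield, promote→Q0. Q0=[P3,P2] Q1=[P1] Q2=[]
t=14-15: P3@Q0 runs 1, rem=10, I/O yield, promote→Q0. Q0=[P2,P3] Q1=[P1] Q2=[]
t=15-17: P2@Q0 runs 2, rem=2, I/O yield, promote→Q0. Q0=[P3,P2] Q1=[P1] Q2=[]
t=17-18: P3@Q0 runs 1, rem=9, I/O yield, promote→Q0. Q0=[P2,P3] Q1=[P1] Q2=[]
t=18-20: P2@Q0 runs 2, rem=0, completes. Q0=[P3] Q1=[P1] Q2=[]
t=20-21: P3@Q0 runs 1, rem=8, I/O yield, promote→Q0. Q0=[P3] Q1=[P1] Q2=[]
t=21-22: P3@Q0 runs 1, rem=7, I/O yield, promote→Q0. Q0=[P3] Q1=[P1] Q2=[]
t=22-23: P3@Q0 runs 1, rem=6, I/O yield, promote→Q0. Q0=[P3] Q1=[P1] Q2=[]
t=23-24: P3@Q0 runs 1, rem=5, I/O yield, promote→Q0. Q0=[P3] Q1=[P1] Q2=[]
t=24-25: P3@Q0 runs 1, rem=4, I/O yield, promote→Q0. Q0=[P3] Q1=[P1] Q2=[]
t=25-26: P3@Q0 runs 1, rem=3, I/O yield, promote→Q0. Q0=[P3] Q1=[P1] Q2=[]
t=26-27: P3@Q0 runs 1, rem=2, I/O yield, promote→Q0. Q0=[P3] Q1=[P1] Q2=[]
t=27-28: P3@Q0 runs 1, rem=1, I/O yield, promote→Q0. Q0=[P3] Q1=[P1] Q2=[]
t=28-29: P3@Q0 runs 1, rem=0, completes. Q0=[] Q1=[P1] Q2=[]
t=29-35: P1@Q1 runs 6, rem=2, quantum used, demote→Q2. Q0=[] Q1=[] Q2=[P1]
t=35-37: P1@Q2 runs 2, rem=0, completes. Q0=[] Q1=[] Q2=[]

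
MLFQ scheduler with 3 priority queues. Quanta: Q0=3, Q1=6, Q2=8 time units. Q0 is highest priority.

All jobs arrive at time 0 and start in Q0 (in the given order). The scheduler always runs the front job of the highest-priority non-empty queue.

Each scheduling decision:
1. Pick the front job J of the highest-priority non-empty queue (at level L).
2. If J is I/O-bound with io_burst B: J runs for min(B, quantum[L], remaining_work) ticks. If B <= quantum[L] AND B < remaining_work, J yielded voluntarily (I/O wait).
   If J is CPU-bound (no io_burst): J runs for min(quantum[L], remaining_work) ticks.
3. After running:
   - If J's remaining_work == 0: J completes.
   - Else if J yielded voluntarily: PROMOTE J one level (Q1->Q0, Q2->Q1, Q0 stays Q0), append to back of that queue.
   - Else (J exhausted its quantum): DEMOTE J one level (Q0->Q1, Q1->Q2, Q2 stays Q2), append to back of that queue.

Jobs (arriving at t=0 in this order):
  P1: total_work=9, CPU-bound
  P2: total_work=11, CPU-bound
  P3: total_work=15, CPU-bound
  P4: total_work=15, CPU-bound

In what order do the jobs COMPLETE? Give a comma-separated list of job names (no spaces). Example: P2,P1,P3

t=0-3: P1@Q0 runs 3, rem=6, quantum used, demote→Q1. Q0=[P2,P3,P4] Q1=[P1] Q2=[]
t=3-6: P2@Q0 runs 3, rem=8, quantum used, demote→Q1. Q0=[P3,P4] Q1=[P1,P2] Q2=[]
t=6-9: P3@Q0 runs 3, rem=12, quantum used, demote→Q1. Q0=[P4] Q1=[P1,P2,P3] Q2=[]
t=9-12: P4@Q0 runs 3, rem=12, quantum used, demote→Q1. Q0=[] Q1=[P1,P2,P3,P4] Q2=[]
t=12-18: P1@Q1 runs 6, rem=0, completes. Q0=[] Q1=[P2,P3,P4] Q2=[]
t=18-24: P2@Q1 runs 6, rem=2, quantum used, demote→Q2. Q0=[] Q1=[P3,P4] Q2=[P2]
t=24-30: P3@Q1 runs 6, rem=6, quantum used, demote→Q2. Q0=[] Q1=[P4] Q2=[P2,P3]
t=30-36: P4@Q1 runs 6, rem=6, quantum used, demote→Q2. Q0=[] Q1=[] Q2=[P2,P3,P4]
t=36-38: P2@Q2 runs 2, rem=0, completes. Q0=[] Q1=[] Q2=[P3,P4]
t=38-44: P3@Q2 runs 6, rem=0, completes. Q0=[] Q1=[] Q2=[P4]
t=44-50: P4@Q2 runs 6, rem=0, completes. Q0=[] Q1=[] Q2=[]

Answer: P1,P2,P3,P4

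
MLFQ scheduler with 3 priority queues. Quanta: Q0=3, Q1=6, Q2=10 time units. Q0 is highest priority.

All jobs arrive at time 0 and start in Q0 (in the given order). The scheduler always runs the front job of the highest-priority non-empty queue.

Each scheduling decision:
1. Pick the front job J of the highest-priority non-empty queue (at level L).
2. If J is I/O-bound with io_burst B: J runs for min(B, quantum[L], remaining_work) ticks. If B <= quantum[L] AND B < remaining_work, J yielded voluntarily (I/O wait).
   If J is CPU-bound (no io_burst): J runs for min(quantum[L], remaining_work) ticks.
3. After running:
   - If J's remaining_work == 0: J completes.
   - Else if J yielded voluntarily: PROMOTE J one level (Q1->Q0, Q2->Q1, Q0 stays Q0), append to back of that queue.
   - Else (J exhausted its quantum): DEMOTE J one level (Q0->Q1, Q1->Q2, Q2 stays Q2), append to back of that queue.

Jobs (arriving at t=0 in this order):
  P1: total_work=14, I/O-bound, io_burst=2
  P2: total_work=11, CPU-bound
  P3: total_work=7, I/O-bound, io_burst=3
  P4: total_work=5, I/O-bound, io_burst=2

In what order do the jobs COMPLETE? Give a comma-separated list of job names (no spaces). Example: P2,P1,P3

Answer: P3,P4,P1,P2

Derivation:
t=0-2: P1@Q0 runs 2, rem=12, I/O yield, promote→Q0. Q0=[P2,P3,P4,P1] Q1=[] Q2=[]
t=2-5: P2@Q0 runs 3, rem=8, quantum used, demote→Q1. Q0=[P3,P4,P1] Q1=[P2] Q2=[]
t=5-8: P3@Q0 runs 3, rem=4, I/O yield, promote→Q0. Q0=[P4,P1,P3] Q1=[P2] Q2=[]
t=8-10: P4@Q0 runs 2, rem=3, I/O yield, promote→Q0. Q0=[P1,P3,P4] Q1=[P2] Q2=[]
t=10-12: P1@Q0 runs 2, rem=10, I/O yield, promote→Q0. Q0=[P3,P4,P1] Q1=[P2] Q2=[]
t=12-15: P3@Q0 runs 3, rem=1, I/O yield, promote→Q0. Q0=[P4,P1,P3] Q1=[P2] Q2=[]
t=15-17: P4@Q0 runs 2, rem=1, I/O yield, promote→Q0. Q0=[P1,P3,P4] Q1=[P2] Q2=[]
t=17-19: P1@Q0 runs 2, rem=8, I/O yield, promote→Q0. Q0=[P3,P4,P1] Q1=[P2] Q2=[]
t=19-20: P3@Q0 runs 1, rem=0, completes. Q0=[P4,P1] Q1=[P2] Q2=[]
t=20-21: P4@Q0 runs 1, rem=0, completes. Q0=[P1] Q1=[P2] Q2=[]
t=21-23: P1@Q0 runs 2, rem=6, I/O yield, promote→Q0. Q0=[P1] Q1=[P2] Q2=[]
t=23-25: P1@Q0 runs 2, rem=4, I/O yield, promote→Q0. Q0=[P1] Q1=[P2] Q2=[]
t=25-27: P1@Q0 runs 2, rem=2, I/O yield, promote→Q0. Q0=[P1] Q1=[P2] Q2=[]
t=27-29: P1@Q0 runs 2, rem=0, completes. Q0=[] Q1=[P2] Q2=[]
t=29-35: P2@Q1 runs 6, rem=2, quantum used, demote→Q2. Q0=[] Q1=[] Q2=[P2]
t=35-37: P2@Q2 runs 2, rem=0, completes. Q0=[] Q1=[] Q2=[]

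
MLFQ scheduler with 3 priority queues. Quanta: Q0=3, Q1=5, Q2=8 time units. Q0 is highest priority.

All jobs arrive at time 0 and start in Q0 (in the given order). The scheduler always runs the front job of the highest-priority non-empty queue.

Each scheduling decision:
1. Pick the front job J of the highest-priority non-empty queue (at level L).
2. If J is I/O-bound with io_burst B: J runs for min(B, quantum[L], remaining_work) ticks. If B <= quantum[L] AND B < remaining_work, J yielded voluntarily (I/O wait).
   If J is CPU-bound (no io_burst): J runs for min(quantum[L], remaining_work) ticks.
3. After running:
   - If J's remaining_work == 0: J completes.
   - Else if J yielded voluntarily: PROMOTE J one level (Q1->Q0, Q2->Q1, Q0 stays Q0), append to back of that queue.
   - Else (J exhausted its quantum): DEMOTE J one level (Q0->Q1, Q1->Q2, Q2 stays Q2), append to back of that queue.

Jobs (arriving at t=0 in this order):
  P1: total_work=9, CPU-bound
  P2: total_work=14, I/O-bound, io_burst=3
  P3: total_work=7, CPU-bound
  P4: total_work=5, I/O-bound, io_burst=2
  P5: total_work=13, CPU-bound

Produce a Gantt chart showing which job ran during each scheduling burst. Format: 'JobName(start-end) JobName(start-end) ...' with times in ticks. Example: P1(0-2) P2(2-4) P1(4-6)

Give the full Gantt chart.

t=0-3: P1@Q0 runs 3, rem=6, quantum used, demote→Q1. Q0=[P2,P3,P4,P5] Q1=[P1] Q2=[]
t=3-6: P2@Q0 runs 3, rem=11, I/O yield, promote→Q0. Q0=[P3,P4,P5,P2] Q1=[P1] Q2=[]
t=6-9: P3@Q0 runs 3, rem=4, quantum used, demote→Q1. Q0=[P4,P5,P2] Q1=[P1,P3] Q2=[]
t=9-11: P4@Q0 runs 2, rem=3, I/O yield, promote→Q0. Q0=[P5,P2,P4] Q1=[P1,P3] Q2=[]
t=11-14: P5@Q0 runs 3, rem=10, quantum used, demote→Q1. Q0=[P2,P4] Q1=[P1,P3,P5] Q2=[]
t=14-17: P2@Q0 runs 3, rem=8, I/O yield, promote→Q0. Q0=[P4,P2] Q1=[P1,P3,P5] Q2=[]
t=17-19: P4@Q0 runs 2, rem=1, I/O yield, promote→Q0. Q0=[P2,P4] Q1=[P1,P3,P5] Q2=[]
t=19-22: P2@Q0 runs 3, rem=5, I/O yield, promote→Q0. Q0=[P4,P2] Q1=[P1,P3,P5] Q2=[]
t=22-23: P4@Q0 runs 1, rem=0, completes. Q0=[P2] Q1=[P1,P3,P5] Q2=[]
t=23-26: P2@Q0 runs 3, rem=2, I/O yield, promote→Q0. Q0=[P2] Q1=[P1,P3,P5] Q2=[]
t=26-28: P2@Q0 runs 2, rem=0, completes. Q0=[] Q1=[P1,P3,P5] Q2=[]
t=28-33: P1@Q1 runs 5, rem=1, quantum used, demote→Q2. Q0=[] Q1=[P3,P5] Q2=[P1]
t=33-37: P3@Q1 runs 4, rem=0, completes. Q0=[] Q1=[P5] Q2=[P1]
t=37-42: P5@Q1 runs 5, rem=5, quantum used, demote→Q2. Q0=[] Q1=[] Q2=[P1,P5]
t=42-43: P1@Q2 runs 1, rem=0, completes. Q0=[] Q1=[] Q2=[P5]
t=43-48: P5@Q2 runs 5, rem=0, completes. Q0=[] Q1=[] Q2=[]

Answer: P1(0-3) P2(3-6) P3(6-9) P4(9-11) P5(11-14) P2(14-17) P4(17-19) P2(19-22) P4(22-23) P2(23-26) P2(26-28) P1(28-33) P3(33-37) P5(37-42) P1(42-43) P5(43-48)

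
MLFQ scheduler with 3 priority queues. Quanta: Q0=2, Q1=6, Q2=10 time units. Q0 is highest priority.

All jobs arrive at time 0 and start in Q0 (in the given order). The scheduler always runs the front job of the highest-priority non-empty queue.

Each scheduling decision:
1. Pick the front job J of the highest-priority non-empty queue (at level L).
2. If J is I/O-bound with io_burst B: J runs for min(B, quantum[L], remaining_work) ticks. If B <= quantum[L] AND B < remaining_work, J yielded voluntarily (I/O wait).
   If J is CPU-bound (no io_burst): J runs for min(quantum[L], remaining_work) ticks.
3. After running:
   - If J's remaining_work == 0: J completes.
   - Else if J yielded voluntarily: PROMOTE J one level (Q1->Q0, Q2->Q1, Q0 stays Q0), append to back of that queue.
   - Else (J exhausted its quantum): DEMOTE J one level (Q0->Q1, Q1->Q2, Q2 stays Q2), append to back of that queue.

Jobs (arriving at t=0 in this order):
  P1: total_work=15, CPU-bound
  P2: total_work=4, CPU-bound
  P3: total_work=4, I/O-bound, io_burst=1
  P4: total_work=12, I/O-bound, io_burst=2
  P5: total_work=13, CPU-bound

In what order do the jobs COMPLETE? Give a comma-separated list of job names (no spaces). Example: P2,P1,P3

t=0-2: P1@Q0 runs 2, rem=13, quantum used, demote→Q1. Q0=[P2,P3,P4,P5] Q1=[P1] Q2=[]
t=2-4: P2@Q0 runs 2, rem=2, quantum used, demote→Q1. Q0=[P3,P4,P5] Q1=[P1,P2] Q2=[]
t=4-5: P3@Q0 runs 1, rem=3, I/O yield, promote→Q0. Q0=[P4,P5,P3] Q1=[P1,P2] Q2=[]
t=5-7: P4@Q0 runs 2, rem=10, I/O yield, promote→Q0. Q0=[P5,P3,P4] Q1=[P1,P2] Q2=[]
t=7-9: P5@Q0 runs 2, rem=11, quantum used, demote→Q1. Q0=[P3,P4] Q1=[P1,P2,P5] Q2=[]
t=9-10: P3@Q0 runs 1, rem=2, I/O yield, promote→Q0. Q0=[P4,P3] Q1=[P1,P2,P5] Q2=[]
t=10-12: P4@Q0 runs 2, rem=8, I/O yield, promote→Q0. Q0=[P3,P4] Q1=[P1,P2,P5] Q2=[]
t=12-13: P3@Q0 runs 1, rem=1, I/O yield, promote→Q0. Q0=[P4,P3] Q1=[P1,P2,P5] Q2=[]
t=13-15: P4@Q0 runs 2, rem=6, I/O yield, promote→Q0. Q0=[P3,P4] Q1=[P1,P2,P5] Q2=[]
t=15-16: P3@Q0 runs 1, rem=0, completes. Q0=[P4] Q1=[P1,P2,P5] Q2=[]
t=16-18: P4@Q0 runs 2, rem=4, I/O yield, promote→Q0. Q0=[P4] Q1=[P1,P2,P5] Q2=[]
t=18-20: P4@Q0 runs 2, rem=2, I/O yield, promote→Q0. Q0=[P4] Q1=[P1,P2,P5] Q2=[]
t=20-22: P4@Q0 runs 2, rem=0, completes. Q0=[] Q1=[P1,P2,P5] Q2=[]
t=22-28: P1@Q1 runs 6, rem=7, quantum used, demote→Q2. Q0=[] Q1=[P2,P5] Q2=[P1]
t=28-30: P2@Q1 runs 2, rem=0, completes. Q0=[] Q1=[P5] Q2=[P1]
t=30-36: P5@Q1 runs 6, rem=5, quantum used, demote→Q2. Q0=[] Q1=[] Q2=[P1,P5]
t=36-43: P1@Q2 runs 7, rem=0, completes. Q0=[] Q1=[] Q2=[P5]
t=43-48: P5@Q2 runs 5, rem=0, completes. Q0=[] Q1=[] Q2=[]

Answer: P3,P4,P2,P1,P5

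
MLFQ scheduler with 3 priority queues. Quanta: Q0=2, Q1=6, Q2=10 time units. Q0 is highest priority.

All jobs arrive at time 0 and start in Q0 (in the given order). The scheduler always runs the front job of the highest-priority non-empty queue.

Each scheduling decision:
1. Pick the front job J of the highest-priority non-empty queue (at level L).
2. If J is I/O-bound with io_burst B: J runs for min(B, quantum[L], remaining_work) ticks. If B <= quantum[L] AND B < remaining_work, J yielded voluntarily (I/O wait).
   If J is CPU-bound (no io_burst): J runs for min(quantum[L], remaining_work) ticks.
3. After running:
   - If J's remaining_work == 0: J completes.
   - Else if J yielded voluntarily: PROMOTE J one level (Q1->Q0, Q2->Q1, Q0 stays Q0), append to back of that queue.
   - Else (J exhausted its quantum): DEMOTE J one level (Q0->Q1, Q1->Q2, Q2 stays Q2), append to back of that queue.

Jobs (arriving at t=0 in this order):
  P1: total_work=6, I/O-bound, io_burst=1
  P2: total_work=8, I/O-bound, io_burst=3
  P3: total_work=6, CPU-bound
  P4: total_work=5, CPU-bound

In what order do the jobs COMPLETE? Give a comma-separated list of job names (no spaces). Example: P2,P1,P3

t=0-1: P1@Q0 runs 1, rem=5, I/O yield, promote→Q0. Q0=[P2,P3,P4,P1] Q1=[] Q2=[]
t=1-3: P2@Q0 runs 2, rem=6, quantum used, demote→Q1. Q0=[P3,P4,P1] Q1=[P2] Q2=[]
t=3-5: P3@Q0 runs 2, rem=4, quantum used, demote→Q1. Q0=[P4,P1] Q1=[P2,P3] Q2=[]
t=5-7: P4@Q0 runs 2, rem=3, quantum used, demote→Q1. Q0=[P1] Q1=[P2,P3,P4] Q2=[]
t=7-8: P1@Q0 runs 1, rem=4, I/O yield, promote→Q0. Q0=[P1] Q1=[P2,P3,P4] Q2=[]
t=8-9: P1@Q0 runs 1, rem=3, I/O yield, promote→Q0. Q0=[P1] Q1=[P2,P3,P4] Q2=[]
t=9-10: P1@Q0 runs 1, rem=2, I/O yield, promote→Q0. Q0=[P1] Q1=[P2,P3,P4] Q2=[]
t=10-11: P1@Q0 runs 1, rem=1, I/O yield, promote→Q0. Q0=[P1] Q1=[P2,P3,P4] Q2=[]
t=11-12: P1@Q0 runs 1, rem=0, completes. Q0=[] Q1=[P2,P3,P4] Q2=[]
t=12-15: P2@Q1 runs 3, rem=3, I/O yield, promote→Q0. Q0=[P2] Q1=[P3,P4] Q2=[]
t=15-17: P2@Q0 runs 2, rem=1, quantum used, demote→Q1. Q0=[] Q1=[P3,P4,P2] Q2=[]
t=17-21: P3@Q1 runs 4, rem=0, completes. Q0=[] Q1=[P4,P2] Q2=[]
t=21-24: P4@Q1 runs 3, rem=0, completes. Q0=[] Q1=[P2] Q2=[]
t=24-25: P2@Q1 runs 1, rem=0, completes. Q0=[] Q1=[] Q2=[]

Answer: P1,P3,P4,P2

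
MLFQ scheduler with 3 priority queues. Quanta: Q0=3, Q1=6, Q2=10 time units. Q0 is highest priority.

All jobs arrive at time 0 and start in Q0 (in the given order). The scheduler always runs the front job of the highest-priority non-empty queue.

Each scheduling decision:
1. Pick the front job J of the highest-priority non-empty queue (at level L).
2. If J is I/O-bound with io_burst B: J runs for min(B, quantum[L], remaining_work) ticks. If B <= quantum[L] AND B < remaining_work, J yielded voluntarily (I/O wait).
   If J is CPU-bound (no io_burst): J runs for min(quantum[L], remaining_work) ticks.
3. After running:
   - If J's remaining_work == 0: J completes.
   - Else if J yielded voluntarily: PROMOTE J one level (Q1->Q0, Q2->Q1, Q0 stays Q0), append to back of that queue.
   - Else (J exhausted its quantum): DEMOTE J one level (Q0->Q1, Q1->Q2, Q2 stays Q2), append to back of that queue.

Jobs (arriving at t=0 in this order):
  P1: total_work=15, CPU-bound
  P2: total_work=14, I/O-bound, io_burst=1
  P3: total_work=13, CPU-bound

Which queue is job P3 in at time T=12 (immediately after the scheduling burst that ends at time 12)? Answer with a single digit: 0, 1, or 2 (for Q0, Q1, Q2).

t=0-3: P1@Q0 runs 3, rem=12, quantum used, demote→Q1. Q0=[P2,P3] Q1=[P1] Q2=[]
t=3-4: P2@Q0 runs 1, rem=13, I/O yield, promote→Q0. Q0=[P3,P2] Q1=[P1] Q2=[]
t=4-7: P3@Q0 runs 3, rem=10, quantum used, demote→Q1. Q0=[P2] Q1=[P1,P3] Q2=[]
t=7-8: P2@Q0 runs 1, rem=12, I/O yield, promote→Q0. Q0=[P2] Q1=[P1,P3] Q2=[]
t=8-9: P2@Q0 runs 1, rem=11, I/O yield, promote→Q0. Q0=[P2] Q1=[P1,P3] Q2=[]
t=9-10: P2@Q0 runs 1, rem=10, I/O yield, promote→Q0. Q0=[P2] Q1=[P1,P3] Q2=[]
t=10-11: P2@Q0 runs 1, rem=9, I/O yield, promote→Q0. Q0=[P2] Q1=[P1,P3] Q2=[]
t=11-12: P2@Q0 runs 1, rem=8, I/O yield, promote→Q0. Q0=[P2] Q1=[P1,P3] Q2=[]
t=12-13: P2@Q0 runs 1, rem=7, I/O yield, promote→Q0. Q0=[P2] Q1=[P1,P3] Q2=[]
t=13-14: P2@Q0 runs 1, rem=6, I/O yield, promote→Q0. Q0=[P2] Q1=[P1,P3] Q2=[]
t=14-15: P2@Q0 runs 1, rem=5, I/O yield, promote→Q0. Q0=[P2] Q1=[P1,P3] Q2=[]
t=15-16: P2@Q0 runs 1, rem=4, I/O yield, promote→Q0. Q0=[P2] Q1=[P1,P3] Q2=[]
t=16-17: P2@Q0 runs 1, rem=3, I/O yield, promote→Q0. Q0=[P2] Q1=[P1,P3] Q2=[]
t=17-18: P2@Q0 runs 1, rem=2, I/O yield, promote→Q0. Q0=[P2] Q1=[P1,P3] Q2=[]
t=18-19: P2@Q0 runs 1, rem=1, I/O yield, promote→Q0. Q0=[P2] Q1=[P1,P3] Q2=[]
t=19-20: P2@Q0 runs 1, rem=0, completes. Q0=[] Q1=[P1,P3] Q2=[]
t=20-26: P1@Q1 runs 6, rem=6, quantum used, demote→Q2. Q0=[] Q1=[P3] Q2=[P1]
t=26-32: P3@Q1 runs 6, rem=4, quantum used, demote→Q2. Q0=[] Q1=[] Q2=[P1,P3]
t=32-38: P1@Q2 runs 6, rem=0, completes. Q0=[] Q1=[] Q2=[P3]
t=38-42: P3@Q2 runs 4, rem=0, completes. Q0=[] Q1=[] Q2=[]

Answer: 1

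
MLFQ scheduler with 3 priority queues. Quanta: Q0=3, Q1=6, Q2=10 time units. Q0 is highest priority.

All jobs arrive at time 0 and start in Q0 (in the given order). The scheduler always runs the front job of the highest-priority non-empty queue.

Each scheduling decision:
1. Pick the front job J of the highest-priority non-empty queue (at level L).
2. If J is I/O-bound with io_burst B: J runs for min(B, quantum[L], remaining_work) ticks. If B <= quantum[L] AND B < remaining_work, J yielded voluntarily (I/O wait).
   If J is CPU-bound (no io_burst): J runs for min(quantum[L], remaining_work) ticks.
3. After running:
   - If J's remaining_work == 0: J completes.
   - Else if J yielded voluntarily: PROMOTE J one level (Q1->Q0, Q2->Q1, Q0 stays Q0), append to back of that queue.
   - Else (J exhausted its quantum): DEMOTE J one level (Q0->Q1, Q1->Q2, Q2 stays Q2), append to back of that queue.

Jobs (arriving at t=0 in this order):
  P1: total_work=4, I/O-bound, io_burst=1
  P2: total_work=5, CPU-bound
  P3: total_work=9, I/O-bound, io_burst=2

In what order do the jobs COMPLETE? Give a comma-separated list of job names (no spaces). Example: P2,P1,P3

t=0-1: P1@Q0 runs 1, rem=3, I/O yield, promote→Q0. Q0=[P2,P3,P1] Q1=[] Q2=[]
t=1-4: P2@Q0 runs 3, rem=2, quantum used, demote→Q1. Q0=[P3,P1] Q1=[P2] Q2=[]
t=4-6: P3@Q0 runs 2, rem=7, I/O yield, promote→Q0. Q0=[P1,P3] Q1=[P2] Q2=[]
t=6-7: P1@Q0 runs 1, rem=2, I/O yield, promote→Q0. Q0=[P3,P1] Q1=[P2] Q2=[]
t=7-9: P3@Q0 runs 2, rem=5, I/O yield, promote→Q0. Q0=[P1,P3] Q1=[P2] Q2=[]
t=9-10: P1@Q0 runs 1, rem=1, I/O yield, promote→Q0. Q0=[P3,P1] Q1=[P2] Q2=[]
t=10-12: P3@Q0 runs 2, rem=3, I/O yield, promote→Q0. Q0=[P1,P3] Q1=[P2] Q2=[]
t=12-13: P1@Q0 runs 1, rem=0, completes. Q0=[P3] Q1=[P2] Q2=[]
t=13-15: P3@Q0 runs 2, rem=1, I/O yield, promote→Q0. Q0=[P3] Q1=[P2] Q2=[]
t=15-16: P3@Q0 runs 1, rem=0, completes. Q0=[] Q1=[P2] Q2=[]
t=16-18: P2@Q1 runs 2, rem=0, completes. Q0=[] Q1=[] Q2=[]

Answer: P1,P3,P2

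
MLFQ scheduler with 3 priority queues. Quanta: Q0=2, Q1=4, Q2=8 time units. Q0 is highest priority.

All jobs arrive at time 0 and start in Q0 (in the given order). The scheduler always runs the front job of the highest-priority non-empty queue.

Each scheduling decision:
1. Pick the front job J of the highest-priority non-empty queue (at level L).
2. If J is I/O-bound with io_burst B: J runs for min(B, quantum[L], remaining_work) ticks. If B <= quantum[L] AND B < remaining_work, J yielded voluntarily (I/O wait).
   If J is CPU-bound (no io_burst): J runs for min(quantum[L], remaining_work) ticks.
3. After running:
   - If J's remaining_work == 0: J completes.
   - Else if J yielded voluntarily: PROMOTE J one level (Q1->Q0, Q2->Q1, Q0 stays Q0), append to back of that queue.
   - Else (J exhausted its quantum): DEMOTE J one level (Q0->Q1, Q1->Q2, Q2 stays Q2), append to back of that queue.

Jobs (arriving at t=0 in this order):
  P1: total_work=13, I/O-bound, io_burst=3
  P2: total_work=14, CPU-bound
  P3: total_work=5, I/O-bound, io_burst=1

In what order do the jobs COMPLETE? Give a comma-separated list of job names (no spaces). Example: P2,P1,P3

t=0-2: P1@Q0 runs 2, rem=11, quantum used, demote→Q1. Q0=[P2,P3] Q1=[P1] Q2=[]
t=2-4: P2@Q0 runs 2, rem=12, quantum used, demote→Q1. Q0=[P3] Q1=[P1,P2] Q2=[]
t=4-5: P3@Q0 runs 1, rem=4, I/O yield, promote→Q0. Q0=[P3] Q1=[P1,P2] Q2=[]
t=5-6: P3@Q0 runs 1, rem=3, I/O yield, promote→Q0. Q0=[P3] Q1=[P1,P2] Q2=[]
t=6-7: P3@Q0 runs 1, rem=2, I/O yield, promote→Q0. Q0=[P3] Q1=[P1,P2] Q2=[]
t=7-8: P3@Q0 runs 1, rem=1, I/O yield, promote→Q0. Q0=[P3] Q1=[P1,P2] Q2=[]
t=8-9: P3@Q0 runs 1, rem=0, completes. Q0=[] Q1=[P1,P2] Q2=[]
t=9-12: P1@Q1 runs 3, rem=8, I/O yield, promote→Q0. Q0=[P1] Q1=[P2] Q2=[]
t=12-14: P1@Q0 runs 2, rem=6, quantum used, demote→Q1. Q0=[] Q1=[P2,P1] Q2=[]
t=14-18: P2@Q1 runs 4, rem=8, quantum used, demote→Q2. Q0=[] Q1=[P1] Q2=[P2]
t=18-21: P1@Q1 runs 3, rem=3, I/O yield, promote→Q0. Q0=[P1] Q1=[] Q2=[P2]
t=21-23: P1@Q0 runs 2, rem=1, quantum used, demote→Q1. Q0=[] Q1=[P1] Q2=[P2]
t=23-24: P1@Q1 runs 1, rem=0, completes. Q0=[] Q1=[] Q2=[P2]
t=24-32: P2@Q2 runs 8, rem=0, completes. Q0=[] Q1=[] Q2=[]

Answer: P3,P1,P2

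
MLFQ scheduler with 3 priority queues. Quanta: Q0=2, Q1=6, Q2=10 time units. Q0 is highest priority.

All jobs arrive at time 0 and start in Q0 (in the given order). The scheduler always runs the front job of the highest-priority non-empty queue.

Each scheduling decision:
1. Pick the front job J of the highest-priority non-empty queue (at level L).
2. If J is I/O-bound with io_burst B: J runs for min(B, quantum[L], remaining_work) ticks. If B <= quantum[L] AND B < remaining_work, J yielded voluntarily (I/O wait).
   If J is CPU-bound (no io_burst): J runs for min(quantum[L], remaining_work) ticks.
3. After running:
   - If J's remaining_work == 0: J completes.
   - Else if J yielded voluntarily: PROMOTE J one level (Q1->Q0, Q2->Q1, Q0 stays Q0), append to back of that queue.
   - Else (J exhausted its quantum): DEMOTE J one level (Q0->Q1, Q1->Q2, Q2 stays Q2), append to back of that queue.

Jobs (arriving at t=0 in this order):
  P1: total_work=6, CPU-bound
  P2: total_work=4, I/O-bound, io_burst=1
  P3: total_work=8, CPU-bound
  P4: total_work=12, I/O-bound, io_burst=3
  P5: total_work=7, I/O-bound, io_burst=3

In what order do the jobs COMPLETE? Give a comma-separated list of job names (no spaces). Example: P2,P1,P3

Answer: P2,P1,P3,P5,P4

Derivation:
t=0-2: P1@Q0 runs 2, rem=4, quantum used, demote→Q1. Q0=[P2,P3,P4,P5] Q1=[P1] Q2=[]
t=2-3: P2@Q0 runs 1, rem=3, I/O yield, promote→Q0. Q0=[P3,P4,P5,P2] Q1=[P1] Q2=[]
t=3-5: P3@Q0 runs 2, rem=6, quantum used, demote→Q1. Q0=[P4,P5,P2] Q1=[P1,P3] Q2=[]
t=5-7: P4@Q0 runs 2, rem=10, quantum used, demote→Q1. Q0=[P5,P2] Q1=[P1,P3,P4] Q2=[]
t=7-9: P5@Q0 runs 2, rem=5, quantum used, demote→Q1. Q0=[P2] Q1=[P1,P3,P4,P5] Q2=[]
t=9-10: P2@Q0 runs 1, rem=2, I/O yield, promote→Q0. Q0=[P2] Q1=[P1,P3,P4,P5] Q2=[]
t=10-11: P2@Q0 runs 1, rem=1, I/O yield, promote→Q0. Q0=[P2] Q1=[P1,P3,P4,P5] Q2=[]
t=11-12: P2@Q0 runs 1, rem=0, completes. Q0=[] Q1=[P1,P3,P4,P5] Q2=[]
t=12-16: P1@Q1 runs 4, rem=0, completes. Q0=[] Q1=[P3,P4,P5] Q2=[]
t=16-22: P3@Q1 runs 6, rem=0, completes. Q0=[] Q1=[P4,P5] Q2=[]
t=22-25: P4@Q1 runs 3, rem=7, I/O yield, promote→Q0. Q0=[P4] Q1=[P5] Q2=[]
t=25-27: P4@Q0 runs 2, rem=5, quantum used, demote→Q1. Q0=[] Q1=[P5,P4] Q2=[]
t=27-30: P5@Q1 runs 3, rem=2, I/O yield, promote→Q0. Q0=[P5] Q1=[P4] Q2=[]
t=30-32: P5@Q0 runs 2, rem=0, completes. Q0=[] Q1=[P4] Q2=[]
t=32-35: P4@Q1 runs 3, rem=2, I/O yield, promote→Q0. Q0=[P4] Q1=[] Q2=[]
t=35-37: P4@Q0 runs 2, rem=0, completes. Q0=[] Q1=[] Q2=[]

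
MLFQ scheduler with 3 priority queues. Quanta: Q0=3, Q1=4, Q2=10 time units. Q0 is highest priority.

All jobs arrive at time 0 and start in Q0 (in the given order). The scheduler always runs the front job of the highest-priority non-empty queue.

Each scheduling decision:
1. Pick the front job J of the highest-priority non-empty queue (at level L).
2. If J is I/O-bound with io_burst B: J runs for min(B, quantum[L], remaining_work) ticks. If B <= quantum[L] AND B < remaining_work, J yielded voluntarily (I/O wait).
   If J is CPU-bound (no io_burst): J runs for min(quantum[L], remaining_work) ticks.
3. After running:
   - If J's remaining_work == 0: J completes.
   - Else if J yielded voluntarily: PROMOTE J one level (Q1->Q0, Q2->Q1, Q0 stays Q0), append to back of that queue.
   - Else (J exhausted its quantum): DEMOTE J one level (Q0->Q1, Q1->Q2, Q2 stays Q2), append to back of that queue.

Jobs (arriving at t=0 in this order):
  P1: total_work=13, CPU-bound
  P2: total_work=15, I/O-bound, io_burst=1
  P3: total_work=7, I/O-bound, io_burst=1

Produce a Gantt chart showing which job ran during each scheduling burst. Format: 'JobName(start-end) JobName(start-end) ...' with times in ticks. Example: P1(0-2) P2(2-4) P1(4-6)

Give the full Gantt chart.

t=0-3: P1@Q0 runs 3, rem=10, quantum used, demote→Q1. Q0=[P2,P3] Q1=[P1] Q2=[]
t=3-4: P2@Q0 runs 1, rem=14, I/O yield, promote→Q0. Q0=[P3,P2] Q1=[P1] Q2=[]
t=4-5: P3@Q0 runs 1, rem=6, I/O yield, promote→Q0. Q0=[P2,P3] Q1=[P1] Q2=[]
t=5-6: P2@Q0 runs 1, rem=13, I/O yield, promote→Q0. Q0=[P3,P2] Q1=[P1] Q2=[]
t=6-7: P3@Q0 runs 1, rem=5, I/O yield, promote→Q0. Q0=[P2,P3] Q1=[P1] Q2=[]
t=7-8: P2@Q0 runs 1, rem=12, I/O yield, promote→Q0. Q0=[P3,P2] Q1=[P1] Q2=[]
t=8-9: P3@Q0 runs 1, rem=4, I/O yield, promote→Q0. Q0=[P2,P3] Q1=[P1] Q2=[]
t=9-10: P2@Q0 runs 1, rem=11, I/O yield, promote→Q0. Q0=[P3,P2] Q1=[P1] Q2=[]
t=10-11: P3@Q0 runs 1, rem=3, I/O yield, promote→Q0. Q0=[P2,P3] Q1=[P1] Q2=[]
t=11-12: P2@Q0 runs 1, rem=10, I/O yield, promote→Q0. Q0=[P3,P2] Q1=[P1] Q2=[]
t=12-13: P3@Q0 runs 1, rem=2, I/O yield, promote→Q0. Q0=[P2,P3] Q1=[P1] Q2=[]
t=13-14: P2@Q0 runs 1, rem=9, I/O yield, promote→Q0. Q0=[P3,P2] Q1=[P1] Q2=[]
t=14-15: P3@Q0 runs 1, rem=1, I/O yield, promote→Q0. Q0=[P2,P3] Q1=[P1] Q2=[]
t=15-16: P2@Q0 runs 1, rem=8, I/O yield, promote→Q0. Q0=[P3,P2] Q1=[P1] Q2=[]
t=16-17: P3@Q0 runs 1, rem=0, completes. Q0=[P2] Q1=[P1] Q2=[]
t=17-18: P2@Q0 runs 1, rem=7, I/O yield, promote→Q0. Q0=[P2] Q1=[P1] Q2=[]
t=18-19: P2@Q0 runs 1, rem=6, I/O yield, promote→Q0. Q0=[P2] Q1=[P1] Q2=[]
t=19-20: P2@Q0 runs 1, rem=5, I/O yield, promote→Q0. Q0=[P2] Q1=[P1] Q2=[]
t=20-21: P2@Q0 runs 1, rem=4, I/O yield, promote→Q0. Q0=[P2] Q1=[P1] Q2=[]
t=21-22: P2@Q0 runs 1, rem=3, I/O yield, promote→Q0. Q0=[P2] Q1=[P1] Q2=[]
t=22-23: P2@Q0 runs 1, rem=2, I/O yield, promote→Q0. Q0=[P2] Q1=[P1] Q2=[]
t=23-24: P2@Q0 runs 1, rem=1, I/O yield, promote→Q0. Q0=[P2] Q1=[P1] Q2=[]
t=24-25: P2@Q0 runs 1, rem=0, completes. Q0=[] Q1=[P1] Q2=[]
t=25-29: P1@Q1 runs 4, rem=6, quantum used, demote→Q2. Q0=[] Q1=[] Q2=[P1]
t=29-35: P1@Q2 runs 6, rem=0, completes. Q0=[] Q1=[] Q2=[]

Answer: P1(0-3) P2(3-4) P3(4-5) P2(5-6) P3(6-7) P2(7-8) P3(8-9) P2(9-10) P3(10-11) P2(11-12) P3(12-13) P2(13-14) P3(14-15) P2(15-16) P3(16-17) P2(17-18) P2(18-19) P2(19-20) P2(20-21) P2(21-22) P2(22-23) P2(23-24) P2(24-25) P1(25-29) P1(29-35)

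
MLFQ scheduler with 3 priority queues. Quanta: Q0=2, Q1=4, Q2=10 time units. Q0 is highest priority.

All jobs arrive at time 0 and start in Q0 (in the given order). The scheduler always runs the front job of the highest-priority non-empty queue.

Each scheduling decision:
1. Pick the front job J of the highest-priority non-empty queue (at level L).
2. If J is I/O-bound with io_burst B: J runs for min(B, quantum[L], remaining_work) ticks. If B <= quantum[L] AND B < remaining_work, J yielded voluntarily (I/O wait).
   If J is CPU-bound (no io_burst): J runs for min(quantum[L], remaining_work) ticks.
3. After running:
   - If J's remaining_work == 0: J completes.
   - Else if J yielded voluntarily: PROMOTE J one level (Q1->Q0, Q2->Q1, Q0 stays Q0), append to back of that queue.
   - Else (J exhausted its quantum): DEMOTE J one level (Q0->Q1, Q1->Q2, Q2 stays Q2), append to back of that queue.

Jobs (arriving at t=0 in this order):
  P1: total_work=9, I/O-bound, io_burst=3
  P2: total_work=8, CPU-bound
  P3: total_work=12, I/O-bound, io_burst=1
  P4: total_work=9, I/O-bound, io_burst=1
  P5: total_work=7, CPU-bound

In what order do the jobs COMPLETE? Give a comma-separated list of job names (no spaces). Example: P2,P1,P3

t=0-2: P1@Q0 runs 2, rem=7, quantum used, demote→Q1. Q0=[P2,P3,P4,P5] Q1=[P1] Q2=[]
t=2-4: P2@Q0 runs 2, rem=6, quantum used, demote→Q1. Q0=[P3,P4,P5] Q1=[P1,P2] Q2=[]
t=4-5: P3@Q0 runs 1, rem=11, I/O yield, promote→Q0. Q0=[P4,P5,P3] Q1=[P1,P2] Q2=[]
t=5-6: P4@Q0 runs 1, rem=8, I/O yield, promote→Q0. Q0=[P5,P3,P4] Q1=[P1,P2] Q2=[]
t=6-8: P5@Q0 runs 2, rem=5, quantum used, demote→Q1. Q0=[P3,P4] Q1=[P1,P2,P5] Q2=[]
t=8-9: P3@Q0 runs 1, rem=10, I/O yield, promote→Q0. Q0=[P4,P3] Q1=[P1,P2,P5] Q2=[]
t=9-10: P4@Q0 runs 1, rem=7, I/O yield, promote→Q0. Q0=[P3,P4] Q1=[P1,P2,P5] Q2=[]
t=10-11: P3@Q0 runs 1, rem=9, I/O yield, promote→Q0. Q0=[P4,P3] Q1=[P1,P2,P5] Q2=[]
t=11-12: P4@Q0 runs 1, rem=6, I/O yield, promote→Q0. Q0=[P3,P4] Q1=[P1,P2,P5] Q2=[]
t=12-13: P3@Q0 runs 1, rem=8, I/O yield, promote→Q0. Q0=[P4,P3] Q1=[P1,P2,P5] Q2=[]
t=13-14: P4@Q0 runs 1, rem=5, I/O yield, promote→Q0. Q0=[P3,P4] Q1=[P1,P2,P5] Q2=[]
t=14-15: P3@Q0 runs 1, rem=7, I/O yield, promote→Q0. Q0=[P4,P3] Q1=[P1,P2,P5] Q2=[]
t=15-16: P4@Q0 runs 1, rem=4, I/O yield, promote→Q0. Q0=[P3,P4] Q1=[P1,P2,P5] Q2=[]
t=16-17: P3@Q0 runs 1, rem=6, I/O yield, promote→Q0. Q0=[P4,P3] Q1=[P1,P2,P5] Q2=[]
t=17-18: P4@Q0 runs 1, rem=3, I/O yield, promote→Q0. Q0=[P3,P4] Q1=[P1,P2,P5] Q2=[]
t=18-19: P3@Q0 runs 1, rem=5, I/O yield, promote→Q0. Q0=[P4,P3] Q1=[P1,P2,P5] Q2=[]
t=19-20: P4@Q0 runs 1, rem=2, I/O yield, promote→Q0. Q0=[P3,P4] Q1=[P1,P2,P5] Q2=[]
t=20-21: P3@Q0 runs 1, rem=4, I/O yield, promote→Q0. Q0=[P4,P3] Q1=[P1,P2,P5] Q2=[]
t=21-22: P4@Q0 runs 1, rem=1, I/O yield, promote→Q0. Q0=[P3,P4] Q1=[P1,P2,P5] Q2=[]
t=22-23: P3@Q0 runs 1, rem=3, I/O yield, promote→Q0. Q0=[P4,P3] Q1=[P1,P2,P5] Q2=[]
t=23-24: P4@Q0 runs 1, rem=0, completes. Q0=[P3] Q1=[P1,P2,P5] Q2=[]
t=24-25: P3@Q0 runs 1, rem=2, I/O yield, promote→Q0. Q0=[P3] Q1=[P1,P2,P5] Q2=[]
t=25-26: P3@Q0 runs 1, rem=1, I/O yield, promote→Q0. Q0=[P3] Q1=[P1,P2,P5] Q2=[]
t=26-27: P3@Q0 runs 1, rem=0, completes. Q0=[] Q1=[P1,P2,P5] Q2=[]
t=27-30: P1@Q1 runs 3, rem=4, I/O yield, promote→Q0. Q0=[P1] Q1=[P2,P5] Q2=[]
t=30-32: P1@Q0 runs 2, rem=2, quantum used, demote→Q1. Q0=[] Q1=[P2,P5,P1] Q2=[]
t=32-36: P2@Q1 runs 4, rem=2, quantum used, demote→Q2. Q0=[] Q1=[P5,P1] Q2=[P2]
t=36-40: P5@Q1 runs 4, rem=1, quantum used, demote→Q2. Q0=[] Q1=[P1] Q2=[P2,P5]
t=40-42: P1@Q1 runs 2, rem=0, completes. Q0=[] Q1=[] Q2=[P2,P5]
t=42-44: P2@Q2 runs 2, rem=0, completes. Q0=[] Q1=[] Q2=[P5]
t=44-45: P5@Q2 runs 1, rem=0, completes. Q0=[] Q1=[] Q2=[]

Answer: P4,P3,P1,P2,P5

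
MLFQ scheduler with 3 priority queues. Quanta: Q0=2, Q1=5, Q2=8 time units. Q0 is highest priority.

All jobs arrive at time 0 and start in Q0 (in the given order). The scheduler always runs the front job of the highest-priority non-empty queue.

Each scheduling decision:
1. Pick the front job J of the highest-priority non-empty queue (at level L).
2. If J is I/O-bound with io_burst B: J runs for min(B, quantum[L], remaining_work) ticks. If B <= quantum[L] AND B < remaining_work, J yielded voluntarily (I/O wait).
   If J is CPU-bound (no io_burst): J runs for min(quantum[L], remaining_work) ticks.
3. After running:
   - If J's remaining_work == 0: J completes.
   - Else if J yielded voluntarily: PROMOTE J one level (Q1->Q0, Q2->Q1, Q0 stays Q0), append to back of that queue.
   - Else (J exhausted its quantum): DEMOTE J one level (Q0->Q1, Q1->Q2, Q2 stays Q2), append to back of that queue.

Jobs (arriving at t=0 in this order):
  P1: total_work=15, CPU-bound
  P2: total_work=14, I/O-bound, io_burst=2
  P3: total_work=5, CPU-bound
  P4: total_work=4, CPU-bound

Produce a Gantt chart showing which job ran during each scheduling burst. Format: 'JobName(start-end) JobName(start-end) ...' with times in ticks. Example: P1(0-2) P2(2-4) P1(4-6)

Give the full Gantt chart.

t=0-2: P1@Q0 runs 2, rem=13, quantum used, demote→Q1. Q0=[P2,P3,P4] Q1=[P1] Q2=[]
t=2-4: P2@Q0 runs 2, rem=12, I/O yield, promote→Q0. Q0=[P3,P4,P2] Q1=[P1] Q2=[]
t=4-6: P3@Q0 runs 2, rem=3, quantum used, demote→Q1. Q0=[P4,P2] Q1=[P1,P3] Q2=[]
t=6-8: P4@Q0 runs 2, rem=2, quantum used, demote→Q1. Q0=[P2] Q1=[P1,P3,P4] Q2=[]
t=8-10: P2@Q0 runs 2, rem=10, I/O yield, promote→Q0. Q0=[P2] Q1=[P1,P3,P4] Q2=[]
t=10-12: P2@Q0 runs 2, rem=8, I/O yield, promote→Q0. Q0=[P2] Q1=[P1,P3,P4] Q2=[]
t=12-14: P2@Q0 runs 2, rem=6, I/O yield, promote→Q0. Q0=[P2] Q1=[P1,P3,P4] Q2=[]
t=14-16: P2@Q0 runs 2, rem=4, I/O yield, promote→Q0. Q0=[P2] Q1=[P1,P3,P4] Q2=[]
t=16-18: P2@Q0 runs 2, rem=2, I/O yield, promote→Q0. Q0=[P2] Q1=[P1,P3,P4] Q2=[]
t=18-20: P2@Q0 runs 2, rem=0, completes. Q0=[] Q1=[P1,P3,P4] Q2=[]
t=20-25: P1@Q1 runs 5, rem=8, quantum used, demote→Q2. Q0=[] Q1=[P3,P4] Q2=[P1]
t=25-28: P3@Q1 runs 3, rem=0, completes. Q0=[] Q1=[P4] Q2=[P1]
t=28-30: P4@Q1 runs 2, rem=0, completes. Q0=[] Q1=[] Q2=[P1]
t=30-38: P1@Q2 runs 8, rem=0, completes. Q0=[] Q1=[] Q2=[]

Answer: P1(0-2) P2(2-4) P3(4-6) P4(6-8) P2(8-10) P2(10-12) P2(12-14) P2(14-16) P2(16-18) P2(18-20) P1(20-25) P3(25-28) P4(28-30) P1(30-38)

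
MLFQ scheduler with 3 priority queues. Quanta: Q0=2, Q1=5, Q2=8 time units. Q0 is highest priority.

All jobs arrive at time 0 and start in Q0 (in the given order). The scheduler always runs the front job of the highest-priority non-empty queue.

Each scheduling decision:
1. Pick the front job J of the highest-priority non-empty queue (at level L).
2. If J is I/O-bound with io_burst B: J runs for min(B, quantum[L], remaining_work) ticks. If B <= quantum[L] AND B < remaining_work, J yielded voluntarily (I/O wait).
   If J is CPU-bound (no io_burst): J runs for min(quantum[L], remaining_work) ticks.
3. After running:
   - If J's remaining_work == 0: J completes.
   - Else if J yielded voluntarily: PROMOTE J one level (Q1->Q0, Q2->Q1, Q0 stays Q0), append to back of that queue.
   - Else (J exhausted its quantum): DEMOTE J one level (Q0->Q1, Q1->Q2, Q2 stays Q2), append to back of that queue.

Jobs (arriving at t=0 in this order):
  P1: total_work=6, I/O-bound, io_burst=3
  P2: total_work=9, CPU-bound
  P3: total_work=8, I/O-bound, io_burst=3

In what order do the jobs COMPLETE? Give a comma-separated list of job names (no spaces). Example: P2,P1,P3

t=0-2: P1@Q0 runs 2, rem=4, quantum used, demote→Q1. Q0=[P2,P3] Q1=[P1] Q2=[]
t=2-4: P2@Q0 runs 2, rem=7, quantum used, demote→Q1. Q0=[P3] Q1=[P1,P2] Q2=[]
t=4-6: P3@Q0 runs 2, rem=6, quantum used, demote→Q1. Q0=[] Q1=[P1,P2,P3] Q2=[]
t=6-9: P1@Q1 runs 3, rem=1, I/O yield, promote→Q0. Q0=[P1] Q1=[P2,P3] Q2=[]
t=9-10: P1@Q0 runs 1, rem=0, completes. Q0=[] Q1=[P2,P3] Q2=[]
t=10-15: P2@Q1 runs 5, rem=2, quantum used, demote→Q2. Q0=[] Q1=[P3] Q2=[P2]
t=15-18: P3@Q1 runs 3, rem=3, I/O yield, promote→Q0. Q0=[P3] Q1=[] Q2=[P2]
t=18-20: P3@Q0 runs 2, rem=1, quantum used, demote→Q1. Q0=[] Q1=[P3] Q2=[P2]
t=20-21: P3@Q1 runs 1, rem=0, completes. Q0=[] Q1=[] Q2=[P2]
t=21-23: P2@Q2 runs 2, rem=0, completes. Q0=[] Q1=[] Q2=[]

Answer: P1,P3,P2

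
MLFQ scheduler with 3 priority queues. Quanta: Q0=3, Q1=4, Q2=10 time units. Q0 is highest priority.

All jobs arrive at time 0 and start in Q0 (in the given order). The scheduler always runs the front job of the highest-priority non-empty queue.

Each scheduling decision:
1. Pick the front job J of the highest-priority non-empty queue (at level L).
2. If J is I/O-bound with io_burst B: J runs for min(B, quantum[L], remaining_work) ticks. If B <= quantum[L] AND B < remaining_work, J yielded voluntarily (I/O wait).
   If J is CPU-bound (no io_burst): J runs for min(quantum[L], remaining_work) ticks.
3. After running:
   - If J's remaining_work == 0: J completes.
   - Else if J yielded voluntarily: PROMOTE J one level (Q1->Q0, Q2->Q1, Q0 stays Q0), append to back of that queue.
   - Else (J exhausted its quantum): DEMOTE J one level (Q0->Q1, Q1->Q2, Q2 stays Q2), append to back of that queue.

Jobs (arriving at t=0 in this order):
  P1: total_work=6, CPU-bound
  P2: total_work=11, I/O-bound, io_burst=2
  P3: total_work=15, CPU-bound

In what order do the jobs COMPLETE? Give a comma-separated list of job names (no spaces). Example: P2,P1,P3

Answer: P2,P1,P3

Derivation:
t=0-3: P1@Q0 runs 3, rem=3, quantum used, demote→Q1. Q0=[P2,P3] Q1=[P1] Q2=[]
t=3-5: P2@Q0 runs 2, rem=9, I/O yield, promote→Q0. Q0=[P3,P2] Q1=[P1] Q2=[]
t=5-8: P3@Q0 runs 3, rem=12, quantum used, demote→Q1. Q0=[P2] Q1=[P1,P3] Q2=[]
t=8-10: P2@Q0 runs 2, rem=7, I/O yield, promote→Q0. Q0=[P2] Q1=[P1,P3] Q2=[]
t=10-12: P2@Q0 runs 2, rem=5, I/O yield, promote→Q0. Q0=[P2] Q1=[P1,P3] Q2=[]
t=12-14: P2@Q0 runs 2, rem=3, I/O yield, promote→Q0. Q0=[P2] Q1=[P1,P3] Q2=[]
t=14-16: P2@Q0 runs 2, rem=1, I/O yield, promote→Q0. Q0=[P2] Q1=[P1,P3] Q2=[]
t=16-17: P2@Q0 runs 1, rem=0, completes. Q0=[] Q1=[P1,P3] Q2=[]
t=17-20: P1@Q1 runs 3, rem=0, completes. Q0=[] Q1=[P3] Q2=[]
t=20-24: P3@Q1 runs 4, rem=8, quantum used, demote→Q2. Q0=[] Q1=[] Q2=[P3]
t=24-32: P3@Q2 runs 8, rem=0, completes. Q0=[] Q1=[] Q2=[]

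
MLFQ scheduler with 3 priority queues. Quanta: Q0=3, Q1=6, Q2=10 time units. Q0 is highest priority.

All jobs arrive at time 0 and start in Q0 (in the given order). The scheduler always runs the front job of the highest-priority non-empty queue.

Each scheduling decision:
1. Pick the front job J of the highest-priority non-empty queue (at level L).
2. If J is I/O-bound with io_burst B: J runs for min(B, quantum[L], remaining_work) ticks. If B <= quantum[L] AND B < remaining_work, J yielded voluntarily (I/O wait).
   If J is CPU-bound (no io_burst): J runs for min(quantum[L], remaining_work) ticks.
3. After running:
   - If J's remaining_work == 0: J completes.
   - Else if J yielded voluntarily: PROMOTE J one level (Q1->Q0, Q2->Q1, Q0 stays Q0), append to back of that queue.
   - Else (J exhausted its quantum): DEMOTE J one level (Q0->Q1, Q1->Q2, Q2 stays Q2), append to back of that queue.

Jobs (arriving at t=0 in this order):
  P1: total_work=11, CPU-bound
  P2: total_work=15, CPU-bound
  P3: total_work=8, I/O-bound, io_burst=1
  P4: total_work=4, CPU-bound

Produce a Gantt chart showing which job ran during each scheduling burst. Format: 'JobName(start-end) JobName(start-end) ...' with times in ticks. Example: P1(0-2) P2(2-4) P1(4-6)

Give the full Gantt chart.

t=0-3: P1@Q0 runs 3, rem=8, quantum used, demote→Q1. Q0=[P2,P3,P4] Q1=[P1] Q2=[]
t=3-6: P2@Q0 runs 3, rem=12, quantum used, demote→Q1. Q0=[P3,P4] Q1=[P1,P2] Q2=[]
t=6-7: P3@Q0 runs 1, rem=7, I/O yield, promote→Q0. Q0=[P4,P3] Q1=[P1,P2] Q2=[]
t=7-10: P4@Q0 runs 3, rem=1, quantum used, demote→Q1. Q0=[P3] Q1=[P1,P2,P4] Q2=[]
t=10-11: P3@Q0 runs 1, rem=6, I/O yield, promote→Q0. Q0=[P3] Q1=[P1,P2,P4] Q2=[]
t=11-12: P3@Q0 runs 1, rem=5, I/O yield, promote→Q0. Q0=[P3] Q1=[P1,P2,P4] Q2=[]
t=12-13: P3@Q0 runs 1, rem=4, I/O yield, promote→Q0. Q0=[P3] Q1=[P1,P2,P4] Q2=[]
t=13-14: P3@Q0 runs 1, rem=3, I/O yield, promote→Q0. Q0=[P3] Q1=[P1,P2,P4] Q2=[]
t=14-15: P3@Q0 runs 1, rem=2, I/O yield, promote→Q0. Q0=[P3] Q1=[P1,P2,P4] Q2=[]
t=15-16: P3@Q0 runs 1, rem=1, I/O yield, promote→Q0. Q0=[P3] Q1=[P1,P2,P4] Q2=[]
t=16-17: P3@Q0 runs 1, rem=0, completes. Q0=[] Q1=[P1,P2,P4] Q2=[]
t=17-23: P1@Q1 runs 6, rem=2, quantum used, demote→Q2. Q0=[] Q1=[P2,P4] Q2=[P1]
t=23-29: P2@Q1 runs 6, rem=6, quantum used, demote→Q2. Q0=[] Q1=[P4] Q2=[P1,P2]
t=29-30: P4@Q1 runs 1, rem=0, completes. Q0=[] Q1=[] Q2=[P1,P2]
t=30-32: P1@Q2 runs 2, rem=0, completes. Q0=[] Q1=[] Q2=[P2]
t=32-38: P2@Q2 runs 6, rem=0, completes. Q0=[] Q1=[] Q2=[]

Answer: P1(0-3) P2(3-6) P3(6-7) P4(7-10) P3(10-11) P3(11-12) P3(12-13) P3(13-14) P3(14-15) P3(15-16) P3(16-17) P1(17-23) P2(23-29) P4(29-30) P1(30-32) P2(32-38)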